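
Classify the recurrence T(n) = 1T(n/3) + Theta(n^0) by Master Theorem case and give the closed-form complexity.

Master Theorem for T(n) = 1T(n/3) + O(n^0):

a = 1, b = 3, c = 0
log_b(a) = log_3(1) = 0.0000

Case 2: c = 0 = log_3(1) = 0.0000
T(n) = O(n^0 log n) = O(log n)

For T(n) = 1T(n/3) + O(n^0): log_3(1) = 0.0000. This is Case 2 of the Master Theorem (c = log_b(a), equal work at all levels), giving O(log n).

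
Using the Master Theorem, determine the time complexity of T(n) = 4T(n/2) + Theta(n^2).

Master Theorem for T(n) = 4T(n/2) + O(n^2):

a = 4, b = 2, c = 2
log_b(a) = log_2(4) = 2.0000

Case 2: c = 2 = log_2(4) = 2.0000
T(n) = O(n^2 log n) = O(n^2 log n)

For T(n) = 4T(n/2) + O(n^2): log_2(4) = 2.0000. This is Case 2 of the Master Theorem (c = log_b(a), equal work at all levels), giving O(n^2 log n).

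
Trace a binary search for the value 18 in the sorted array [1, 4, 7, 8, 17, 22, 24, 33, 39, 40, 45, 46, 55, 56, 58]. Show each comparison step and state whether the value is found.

Binary search for 18 in [1, 4, 7, 8, 17, 22, 24, 33, 39, 40, 45, 46, 55, 56, 58]:

lo=0, hi=14, mid=7, arr[mid]=33 -> 33 > 18, search left half
lo=0, hi=6, mid=3, arr[mid]=8 -> 8 < 18, search right half
lo=4, hi=6, mid=5, arr[mid]=22 -> 22 > 18, search left half
lo=4, hi=4, mid=4, arr[mid]=17 -> 17 < 18, search right half
lo=5 > hi=4, target 18 not found

Binary search determines that 18 is not in the array after 4 comparisons. The search space was exhausted without finding the target.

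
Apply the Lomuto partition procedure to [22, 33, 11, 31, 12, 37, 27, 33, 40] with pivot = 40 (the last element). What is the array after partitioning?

Lomuto partition with pivot = 40:

Initial array: [22, 33, 11, 31, 12, 37, 27, 33, 40]

arr[0]=22 <= 40: swap with position 0, array becomes [22, 33, 11, 31, 12, 37, 27, 33, 40]
arr[1]=33 <= 40: swap with position 1, array becomes [22, 33, 11, 31, 12, 37, 27, 33, 40]
arr[2]=11 <= 40: swap with position 2, array becomes [22, 33, 11, 31, 12, 37, 27, 33, 40]
arr[3]=31 <= 40: swap with position 3, array becomes [22, 33, 11, 31, 12, 37, 27, 33, 40]
arr[4]=12 <= 40: swap with position 4, array becomes [22, 33, 11, 31, 12, 37, 27, 33, 40]
arr[5]=37 <= 40: swap with position 5, array becomes [22, 33, 11, 31, 12, 37, 27, 33, 40]
arr[6]=27 <= 40: swap with position 6, array becomes [22, 33, 11, 31, 12, 37, 27, 33, 40]
arr[7]=33 <= 40: swap with position 7, array becomes [22, 33, 11, 31, 12, 37, 27, 33, 40]

Place pivot at position 8: [22, 33, 11, 31, 12, 37, 27, 33, 40]
Pivot position: 8

After partitioning with pivot 40, the array becomes [22, 33, 11, 31, 12, 37, 27, 33, 40]. The pivot is placed at index 8. All elements to the left of the pivot are <= 40, and all elements to the right are > 40.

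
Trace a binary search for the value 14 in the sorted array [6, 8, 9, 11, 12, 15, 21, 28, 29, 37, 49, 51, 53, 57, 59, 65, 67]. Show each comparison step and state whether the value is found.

Binary search for 14 in [6, 8, 9, 11, 12, 15, 21, 28, 29, 37, 49, 51, 53, 57, 59, 65, 67]:

lo=0, hi=16, mid=8, arr[mid]=29 -> 29 > 14, search left half
lo=0, hi=7, mid=3, arr[mid]=11 -> 11 < 14, search right half
lo=4, hi=7, mid=5, arr[mid]=15 -> 15 > 14, search left half
lo=4, hi=4, mid=4, arr[mid]=12 -> 12 < 14, search right half
lo=5 > hi=4, target 14 not found

Binary search determines that 14 is not in the array after 4 comparisons. The search space was exhausted without finding the target.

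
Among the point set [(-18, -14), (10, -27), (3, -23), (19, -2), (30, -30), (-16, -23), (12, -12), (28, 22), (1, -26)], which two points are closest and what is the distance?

Computing all pairwise distances among 9 points:

d((-18, -14), (10, -27)) = 30.8707
d((-18, -14), (3, -23)) = 22.8473
d((-18, -14), (19, -2)) = 38.8973
d((-18, -14), (30, -30)) = 50.5964
d((-18, -14), (-16, -23)) = 9.2195
d((-18, -14), (12, -12)) = 30.0666
d((-18, -14), (28, 22)) = 58.4123
d((-18, -14), (1, -26)) = 22.4722
d((10, -27), (3, -23)) = 8.0623
d((10, -27), (19, -2)) = 26.5707
d((10, -27), (30, -30)) = 20.2237
d((10, -27), (-16, -23)) = 26.3059
d((10, -27), (12, -12)) = 15.1327
d((10, -27), (28, 22)) = 52.2015
d((10, -27), (1, -26)) = 9.0554
d((3, -23), (19, -2)) = 26.4008
d((3, -23), (30, -30)) = 27.8927
d((3, -23), (-16, -23)) = 19.0
d((3, -23), (12, -12)) = 14.2127
d((3, -23), (28, 22)) = 51.4782
d((3, -23), (1, -26)) = 3.6056 <-- minimum
d((19, -2), (30, -30)) = 30.0832
d((19, -2), (-16, -23)) = 40.8167
d((19, -2), (12, -12)) = 12.2066
d((19, -2), (28, 22)) = 25.632
d((19, -2), (1, -26)) = 30.0
d((30, -30), (-16, -23)) = 46.5296
d((30, -30), (12, -12)) = 25.4558
d((30, -30), (28, 22)) = 52.0384
d((30, -30), (1, -26)) = 29.2746
d((-16, -23), (12, -12)) = 30.0832
d((-16, -23), (28, 22)) = 62.9365
d((-16, -23), (1, -26)) = 17.2627
d((12, -12), (28, 22)) = 37.5766
d((12, -12), (1, -26)) = 17.8045
d((28, 22), (1, -26)) = 55.0727

Closest pair: (3, -23) and (1, -26) with distance 3.6056

The closest pair is (3, -23) and (1, -26) with Euclidean distance 3.6056. For 9 points, brute-force pairwise comparison is shown above. For large n, the divide-and-conquer algorithm (sort by x, recurse on halves, check the dividing strip) achieves O(n log n).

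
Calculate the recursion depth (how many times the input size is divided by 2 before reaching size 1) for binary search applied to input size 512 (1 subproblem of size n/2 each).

For divide and conquer with division factor 2:

Problem sizes at each level:
Level 0: 512
Level 1: 256
Level 2: 128
Level 3: 64
Level 4: 32
Level 5: 16
Level 6: 8
Level 7: 4
Level 8: 2
Level 9: 1

The root is level 0 and the size-1 base case is level 9 (the tree spans levels 0 through 9, i.e. 10 levels counting the root), so the depth is the number of divisions: log_2(512) = 9

The recursion tree depth is log_2(512) = 9. At each level, the problem size is divided by 2, so it takes 9 divisions to reduce to a base case of size 1. The algorithm makes 1 recursive call at each level.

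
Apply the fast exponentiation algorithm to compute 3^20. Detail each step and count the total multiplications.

Computing 3^20 by squaring (build up from 3^1; each line after the first costs one multiplication):

3^1 = 3
3^2 = (3^1)^2 = 3^2 = 9
3^4 = (3^2)^2 = 9^2 = 81
3^5 = 3 * 3^4 = 3 * 81 = 243
3^10 = (3^5)^2 = 243^2 = 59049
3^20 = (3^10)^2 = 59049^2 = 3486784401

Result: 3486784401
Multiplications needed: 5 (5 lines after 3^1)

3^20 = 3486784401. Using exponentiation by squaring, this requires 5 multiplications. The key idea: if the exponent is even, square the half-power; if odd, multiply by the base once.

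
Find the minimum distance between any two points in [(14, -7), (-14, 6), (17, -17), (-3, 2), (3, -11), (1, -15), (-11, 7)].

Computing all pairwise distances among 7 points:

d((14, -7), (-14, 6)) = 30.8707
d((14, -7), (17, -17)) = 10.4403
d((14, -7), (-3, 2)) = 19.2354
d((14, -7), (3, -11)) = 11.7047
d((14, -7), (1, -15)) = 15.2643
d((14, -7), (-11, 7)) = 28.6531
d((-14, 6), (17, -17)) = 38.6005
d((-14, 6), (-3, 2)) = 11.7047
d((-14, 6), (3, -11)) = 24.0416
d((-14, 6), (1, -15)) = 25.807
d((-14, 6), (-11, 7)) = 3.1623 <-- minimum
d((17, -17), (-3, 2)) = 27.5862
d((17, -17), (3, -11)) = 15.2315
d((17, -17), (1, -15)) = 16.1245
d((17, -17), (-11, 7)) = 36.8782
d((-3, 2), (3, -11)) = 14.3178
d((-3, 2), (1, -15)) = 17.4642
d((-3, 2), (-11, 7)) = 9.434
d((3, -11), (1, -15)) = 4.4721
d((3, -11), (-11, 7)) = 22.8035
d((1, -15), (-11, 7)) = 25.0599

Closest pair: (-14, 6) and (-11, 7) with distance 3.1623

The closest pair is (-14, 6) and (-11, 7) with Euclidean distance 3.1623. For 7 points, brute-force pairwise comparison is shown above. For large n, the divide-and-conquer algorithm (sort by x, recurse on halves, check the dividing strip) achieves O(n log n).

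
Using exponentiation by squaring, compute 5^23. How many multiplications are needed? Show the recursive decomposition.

Computing 5^23 by squaring (build up from 5^1; each line after the first costs one multiplication):

5^1 = 5
5^2 = (5^1)^2 = 5^2 = 25
5^4 = (5^2)^2 = 25^2 = 625
5^5 = 5 * 5^4 = 5 * 625 = 3125
5^10 = (5^5)^2 = 3125^2 = 9765625
5^11 = 5 * 5^10 = 5 * 9765625 = 48828125
5^22 = (5^11)^2 = 48828125^2 = 2384185791015625
5^23 = 5 * 5^22 = 5 * 2384185791015625 = 11920928955078125

Result: 11920928955078125
Multiplications needed: 7 (7 lines after 5^1)

5^23 = 11920928955078125. Using exponentiation by squaring, this requires 7 multiplications. The key idea: if the exponent is even, square the half-power; if odd, multiply by the base once.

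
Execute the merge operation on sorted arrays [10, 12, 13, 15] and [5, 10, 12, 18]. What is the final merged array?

Merging process:

Compare 10 vs 5: take 5 from right. Merged: [5]
Compare 10 vs 10: take 10 from left. Merged: [5, 10]
Compare 12 vs 10: take 10 from right. Merged: [5, 10, 10]
Compare 12 vs 12: take 12 from left. Merged: [5, 10, 10, 12]
Compare 13 vs 12: take 12 from right. Merged: [5, 10, 10, 12, 12]
Compare 13 vs 18: take 13 from left. Merged: [5, 10, 10, 12, 12, 13]
Compare 15 vs 18: take 15 from left. Merged: [5, 10, 10, 12, 12, 13, 15]
Append remaining from right: [18]. Merged: [5, 10, 10, 12, 12, 13, 15, 18]

Final merged array: [5, 10, 10, 12, 12, 13, 15, 18]
Total comparisons: 7

The merged array is [5, 10, 10, 12, 12, 13, 15, 18], requiring 7 comparisons. The merge step runs in O(n) time where n is the total number of elements.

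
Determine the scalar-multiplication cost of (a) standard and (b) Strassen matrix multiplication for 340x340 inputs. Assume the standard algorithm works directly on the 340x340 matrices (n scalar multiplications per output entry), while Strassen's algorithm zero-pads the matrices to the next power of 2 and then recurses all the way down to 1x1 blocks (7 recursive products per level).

Matrix multiplication for 340x340 matrices:

Strassen's algorithm requires power-of-2 dimensions. Pad 340x340 to 512x512 (next power of 2).

Standard algorithm: 340^3 = 39304000 multiplications
Strassen's algorithm: 7^(log2(512)) = 7^9 = 40353607 multiplications
Difference: 39304000 - 40353607 = -1049607 (Strassen uses MORE here due to padding overhead — for small or just-over-power-of-2 n, padding can outweigh the per-level savings)

Standard: 39304000 multiplications (340^3). Strassen: 40353607 multiplications (7^9, after padding to 512x512). Strassen reduces 8 recursive multiplications to 7 at each level.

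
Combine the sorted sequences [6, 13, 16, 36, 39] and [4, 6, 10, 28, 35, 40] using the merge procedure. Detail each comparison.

Merging process:

Compare 6 vs 4: take 4 from right. Merged: [4]
Compare 6 vs 6: take 6 from left. Merged: [4, 6]
Compare 13 vs 6: take 6 from right. Merged: [4, 6, 6]
Compare 13 vs 10: take 10 from right. Merged: [4, 6, 6, 10]
Compare 13 vs 28: take 13 from left. Merged: [4, 6, 6, 10, 13]
Compare 16 vs 28: take 16 from left. Merged: [4, 6, 6, 10, 13, 16]
Compare 36 vs 28: take 28 from right. Merged: [4, 6, 6, 10, 13, 16, 28]
Compare 36 vs 35: take 35 from right. Merged: [4, 6, 6, 10, 13, 16, 28, 35]
Compare 36 vs 40: take 36 from left. Merged: [4, 6, 6, 10, 13, 16, 28, 35, 36]
Compare 39 vs 40: take 39 from left. Merged: [4, 6, 6, 10, 13, 16, 28, 35, 36, 39]
Append remaining from right: [40]. Merged: [4, 6, 6, 10, 13, 16, 28, 35, 36, 39, 40]

Final merged array: [4, 6, 6, 10, 13, 16, 28, 35, 36, 39, 40]
Total comparisons: 10

The merged array is [4, 6, 6, 10, 13, 16, 28, 35, 36, 39, 40], requiring 10 comparisons. The merge step runs in O(n) time where n is the total number of elements.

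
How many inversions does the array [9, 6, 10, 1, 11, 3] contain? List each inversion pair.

Finding inversions in [9, 6, 10, 1, 11, 3]:

(0, 1): arr[0]=9 > arr[1]=6
(0, 3): arr[0]=9 > arr[3]=1
(0, 5): arr[0]=9 > arr[5]=3
(1, 3): arr[1]=6 > arr[3]=1
(1, 5): arr[1]=6 > arr[5]=3
(2, 3): arr[2]=10 > arr[3]=1
(2, 5): arr[2]=10 > arr[5]=3
(4, 5): arr[4]=11 > arr[5]=3

Total inversions: 8

The array has 8 inversion(s): (0,1), (0,3), (0,5), (1,3), (1,5), (2,3), (2,5), (4,5). Each pair (i,j) satisfies i < j and arr[i] > arr[j].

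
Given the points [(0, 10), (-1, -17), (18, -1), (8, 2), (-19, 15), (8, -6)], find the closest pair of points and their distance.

Computing all pairwise distances among 6 points:

d((0, 10), (-1, -17)) = 27.0185
d((0, 10), (18, -1)) = 21.095
d((0, 10), (8, 2)) = 11.3137
d((0, 10), (-19, 15)) = 19.6469
d((0, 10), (8, -6)) = 17.8885
d((-1, -17), (18, -1)) = 24.8395
d((-1, -17), (8, 2)) = 21.0238
d((-1, -17), (-19, 15)) = 36.7151
d((-1, -17), (8, -6)) = 14.2127
d((18, -1), (8, 2)) = 10.4403
d((18, -1), (-19, 15)) = 40.3113
d((18, -1), (8, -6)) = 11.1803
d((8, 2), (-19, 15)) = 29.9666
d((8, 2), (8, -6)) = 8.0 <-- minimum
d((-19, 15), (8, -6)) = 34.2053

Closest pair: (8, 2) and (8, -6) with distance 8.0

The closest pair is (8, 2) and (8, -6) with Euclidean distance 8.0. For 6 points, brute-force pairwise comparison is shown above. For large n, the divide-and-conquer algorithm (sort by x, recurse on halves, check the dividing strip) achieves O(n log n).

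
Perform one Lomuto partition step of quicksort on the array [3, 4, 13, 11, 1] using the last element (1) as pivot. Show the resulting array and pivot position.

Lomuto partition with pivot = 1:

Initial array: [3, 4, 13, 11, 1]

arr[0]=3 > 1: no swap
arr[1]=4 > 1: no swap
arr[2]=13 > 1: no swap
arr[3]=11 > 1: no swap

Place pivot at position 0: [1, 4, 13, 11, 3]
Pivot position: 0

After partitioning with pivot 1, the array becomes [1, 4, 13, 11, 3]. The pivot is placed at index 0. All elements to the left of the pivot are <= 1, and all elements to the right are > 1.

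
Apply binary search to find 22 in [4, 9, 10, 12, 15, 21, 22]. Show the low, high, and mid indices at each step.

Binary search for 22 in [4, 9, 10, 12, 15, 21, 22]:

lo=0, hi=6, mid=3, arr[mid]=12 -> 12 < 22, search right half
lo=4, hi=6, mid=5, arr[mid]=21 -> 21 < 22, search right half
lo=6, hi=6, mid=6, arr[mid]=22 -> Found target at index 6!

Binary search finds 22 at index 6 after 3 comparisons. The search repeatedly halves the search space by comparing with the middle element.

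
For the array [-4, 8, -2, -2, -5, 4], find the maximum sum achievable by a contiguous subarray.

Using Kadane's algorithm on [-4, 8, -2, -2, -5, 4]:

Scanning through the array:
Position 1 (value 8): max_ending_here = 8, max_so_far = 8
Position 2 (value -2): max_ending_here = 6, max_so_far = 8
Position 3 (value -2): max_ending_here = 4, max_so_far = 8
Position 4 (value -5): max_ending_here = -1, max_so_far = 8
Position 5 (value 4): max_ending_here = 4, max_so_far = 8

Maximum subarray: [8]
Maximum sum: 8

The maximum subarray is [8] with sum 8. This subarray runs from index 1 to index 1.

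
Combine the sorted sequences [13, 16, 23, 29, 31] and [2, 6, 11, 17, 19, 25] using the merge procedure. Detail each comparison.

Merging process:

Compare 13 vs 2: take 2 from right. Merged: [2]
Compare 13 vs 6: take 6 from right. Merged: [2, 6]
Compare 13 vs 11: take 11 from right. Merged: [2, 6, 11]
Compare 13 vs 17: take 13 from left. Merged: [2, 6, 11, 13]
Compare 16 vs 17: take 16 from left. Merged: [2, 6, 11, 13, 16]
Compare 23 vs 17: take 17 from right. Merged: [2, 6, 11, 13, 16, 17]
Compare 23 vs 19: take 19 from right. Merged: [2, 6, 11, 13, 16, 17, 19]
Compare 23 vs 25: take 23 from left. Merged: [2, 6, 11, 13, 16, 17, 19, 23]
Compare 29 vs 25: take 25 from right. Merged: [2, 6, 11, 13, 16, 17, 19, 23, 25]
Append remaining from left: [29, 31]. Merged: [2, 6, 11, 13, 16, 17, 19, 23, 25, 29, 31]

Final merged array: [2, 6, 11, 13, 16, 17, 19, 23, 25, 29, 31]
Total comparisons: 9

The merged array is [2, 6, 11, 13, 16, 17, 19, 23, 25, 29, 31], requiring 9 comparisons. The merge step runs in O(n) time where n is the total number of elements.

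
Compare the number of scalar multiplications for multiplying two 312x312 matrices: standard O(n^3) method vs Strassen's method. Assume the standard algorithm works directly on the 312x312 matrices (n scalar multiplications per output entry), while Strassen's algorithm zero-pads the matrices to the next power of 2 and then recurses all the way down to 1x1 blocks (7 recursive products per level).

Matrix multiplication for 312x312 matrices:

Strassen's algorithm requires power-of-2 dimensions. Pad 312x312 to 512x512 (next power of 2).

Standard algorithm: 312^3 = 30371328 multiplications
Strassen's algorithm: 7^(log2(512)) = 7^9 = 40353607 multiplications
Difference: 30371328 - 40353607 = -9982279 (Strassen uses MORE here due to padding overhead — for small or just-over-power-of-2 n, padding can outweigh the per-level savings)

Standard: 30371328 multiplications (312^3). Strassen: 40353607 multiplications (7^9, after padding to 512x512). Strassen reduces 8 recursive multiplications to 7 at each level.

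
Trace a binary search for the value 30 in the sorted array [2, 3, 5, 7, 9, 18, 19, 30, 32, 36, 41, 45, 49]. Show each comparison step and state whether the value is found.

Binary search for 30 in [2, 3, 5, 7, 9, 18, 19, 30, 32, 36, 41, 45, 49]:

lo=0, hi=12, mid=6, arr[mid]=19 -> 19 < 30, search right half
lo=7, hi=12, mid=9, arr[mid]=36 -> 36 > 30, search left half
lo=7, hi=8, mid=7, arr[mid]=30 -> Found target at index 7!

Binary search finds 30 at index 7 after 3 comparisons. The search repeatedly halves the search space by comparing with the middle element.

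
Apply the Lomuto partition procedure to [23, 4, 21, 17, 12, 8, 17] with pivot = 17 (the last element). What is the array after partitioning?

Lomuto partition with pivot = 17:

Initial array: [23, 4, 21, 17, 12, 8, 17]

arr[0]=23 > 17: no swap
arr[1]=4 <= 17: swap with position 0, array becomes [4, 23, 21, 17, 12, 8, 17]
arr[2]=21 > 17: no swap
arr[3]=17 <= 17: swap with position 1, array becomes [4, 17, 21, 23, 12, 8, 17]
arr[4]=12 <= 17: swap with position 2, array becomes [4, 17, 12, 23, 21, 8, 17]
arr[5]=8 <= 17: swap with position 3, array becomes [4, 17, 12, 8, 21, 23, 17]

Place pivot at position 4: [4, 17, 12, 8, 17, 23, 21]
Pivot position: 4

After partitioning with pivot 17, the array becomes [4, 17, 12, 8, 17, 23, 21]. The pivot is placed at index 4. All elements to the left of the pivot are <= 17, and all elements to the right are > 17.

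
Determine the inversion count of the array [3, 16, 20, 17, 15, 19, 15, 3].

Finding inversions in [3, 16, 20, 17, 15, 19, 15, 3]:

(1, 4): arr[1]=16 > arr[4]=15
(1, 6): arr[1]=16 > arr[6]=15
(1, 7): arr[1]=16 > arr[7]=3
(2, 3): arr[2]=20 > arr[3]=17
(2, 4): arr[2]=20 > arr[4]=15
(2, 5): arr[2]=20 > arr[5]=19
(2, 6): arr[2]=20 > arr[6]=15
(2, 7): arr[2]=20 > arr[7]=3
(3, 4): arr[3]=17 > arr[4]=15
(3, 6): arr[3]=17 > arr[6]=15
(3, 7): arr[3]=17 > arr[7]=3
(4, 7): arr[4]=15 > arr[7]=3
(5, 6): arr[5]=19 > arr[6]=15
(5, 7): arr[5]=19 > arr[7]=3
(6, 7): arr[6]=15 > arr[7]=3

Total inversions: 15

The array has 15 inversion(s): (1,4), (1,6), (1,7), (2,3), (2,4), (2,5), (2,6), (2,7), (3,4), (3,6), (3,7), (4,7), (5,6), (5,7), (6,7). Each pair (i,j) satisfies i < j and arr[i] > arr[j].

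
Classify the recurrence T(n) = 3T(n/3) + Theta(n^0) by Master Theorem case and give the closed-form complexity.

Master Theorem for T(n) = 3T(n/3) + O(n^0):

a = 3, b = 3, c = 0
log_b(a) = log_3(3) = 1.0000

Case 1: c = 0 < log_3(3) = 1.0000
T(n) = O(n^(log_3 3)) = O(n)

For T(n) = 3T(n/3) + O(n^0): log_3(3) = 1.0000. This is Case 1 of the Master Theorem (c < log_b(a), work dominated by leaves), giving O(n).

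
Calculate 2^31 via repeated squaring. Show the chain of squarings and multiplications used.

Computing 2^31 by squaring (build up from 2^1; each line after the first costs one multiplication):

2^1 = 2
2^2 = (2^1)^2 = 2^2 = 4
2^3 = 2 * 2^2 = 2 * 4 = 8
2^6 = (2^3)^2 = 8^2 = 64
2^7 = 2 * 2^6 = 2 * 64 = 128
2^14 = (2^7)^2 = 128^2 = 16384
2^15 = 2 * 2^14 = 2 * 16384 = 32768
2^30 = (2^15)^2 = 32768^2 = 1073741824
2^31 = 2 * 2^30 = 2 * 1073741824 = 2147483648

Result: 2147483648
Multiplications needed: 8 (8 lines after 2^1)

2^31 = 2147483648. Using exponentiation by squaring, this requires 8 multiplications. The key idea: if the exponent is even, square the half-power; if odd, multiply by the base once.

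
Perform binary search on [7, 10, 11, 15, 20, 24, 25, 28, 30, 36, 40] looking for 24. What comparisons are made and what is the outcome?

Binary search for 24 in [7, 10, 11, 15, 20, 24, 25, 28, 30, 36, 40]:

lo=0, hi=10, mid=5, arr[mid]=24 -> Found target at index 5!

Binary search finds 24 at index 5 after 1 comparisons. The search repeatedly halves the search space by comparing with the middle element.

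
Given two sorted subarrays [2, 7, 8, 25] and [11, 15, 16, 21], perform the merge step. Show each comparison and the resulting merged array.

Merging process:

Compare 2 vs 11: take 2 from left. Merged: [2]
Compare 7 vs 11: take 7 from left. Merged: [2, 7]
Compare 8 vs 11: take 8 from left. Merged: [2, 7, 8]
Compare 25 vs 11: take 11 from right. Merged: [2, 7, 8, 11]
Compare 25 vs 15: take 15 from right. Merged: [2, 7, 8, 11, 15]
Compare 25 vs 16: take 16 from right. Merged: [2, 7, 8, 11, 15, 16]
Compare 25 vs 21: take 21 from right. Merged: [2, 7, 8, 11, 15, 16, 21]
Append remaining from left: [25]. Merged: [2, 7, 8, 11, 15, 16, 21, 25]

Final merged array: [2, 7, 8, 11, 15, 16, 21, 25]
Total comparisons: 7

The merged array is [2, 7, 8, 11, 15, 16, 21, 25], requiring 7 comparisons. The merge step runs in O(n) time where n is the total number of elements.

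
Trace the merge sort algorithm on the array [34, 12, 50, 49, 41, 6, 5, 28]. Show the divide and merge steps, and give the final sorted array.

Merge sort trace:

Split: [34, 12, 50, 49, 41, 6, 5, 28] -> [34, 12, 50, 49] and [41, 6, 5, 28]
  Split: [34, 12, 50, 49] -> [34, 12] and [50, 49]
    Split: [34, 12] -> [34] and [12]
    Merge: [34] + [12] -> [12, 34]
    Split: [50, 49] -> [50] and [49]
    Merge: [50] + [49] -> [49, 50]
  Merge: [12, 34] + [49, 50] -> [12, 34, 49, 50]
  Split: [41, 6, 5, 28] -> [41, 6] and [5, 28]
    Split: [41, 6] -> [41] and [6]
    Merge: [41] + [6] -> [6, 41]
    Split: [5, 28] -> [5] and [28]
    Merge: [5] + [28] -> [5, 28]
  Merge: [6, 41] + [5, 28] -> [5, 6, 28, 41]
Merge: [12, 34, 49, 50] + [5, 6, 28, 41] -> [5, 6, 12, 28, 34, 41, 49, 50]

Final sorted array: [5, 6, 12, 28, 34, 41, 49, 50]

The merge sort proceeds by recursively splitting the array and merging sorted halves.
After all merges, the sorted array is [5, 6, 12, 28, 34, 41, 49, 50].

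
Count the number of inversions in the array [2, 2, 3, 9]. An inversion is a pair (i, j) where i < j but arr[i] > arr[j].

Finding inversions in [2, 2, 3, 9]:


Total inversions: 0

The array has 0 inversions. It is already sorted.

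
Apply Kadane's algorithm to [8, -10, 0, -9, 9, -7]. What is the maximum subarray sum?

Using Kadane's algorithm on [8, -10, 0, -9, 9, -7]:

Scanning through the array:
Position 1 (value -10): max_ending_here = -2, max_so_far = 8
Position 2 (value 0): max_ending_here = 0, max_so_far = 8
Position 3 (value -9): max_ending_here = -9, max_so_far = 8
Position 4 (value 9): max_ending_here = 9, max_so_far = 9
Position 5 (value -7): max_ending_here = 2, max_so_far = 9

Maximum subarray: [9]
Maximum sum: 9

The maximum subarray is [9] with sum 9. This subarray runs from index 4 to index 4.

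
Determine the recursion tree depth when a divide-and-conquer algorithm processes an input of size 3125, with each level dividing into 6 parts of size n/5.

For divide and conquer with division factor 5:

Problem sizes at each level:
Level 0: 3125
Level 1: 625
Level 2: 125
Level 3: 25
Level 4: 5
Level 5: 1

The root is level 0 and the size-1 base case is level 5 (the tree spans levels 0 through 5, i.e. 6 levels counting the root), so the depth is the number of divisions: log_5(3125) = 5

The recursion tree depth is log_5(3125) = 5. At each level, the problem size is divided by 5, so it takes 5 divisions to reduce to a base case of size 1. The algorithm makes 6 recursive calls at each level.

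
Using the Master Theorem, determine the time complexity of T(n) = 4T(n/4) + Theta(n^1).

Master Theorem for T(n) = 4T(n/4) + O(n^1):

a = 4, b = 4, c = 1
log_b(a) = log_4(4) = 1.0000

Case 2: c = 1 = log_4(4) = 1.0000
T(n) = O(n^1 log n) = O(n log n)

For T(n) = 4T(n/4) + O(n^1): log_4(4) = 1.0000. This is Case 2 of the Master Theorem (c = log_b(a), equal work at all levels), giving O(n log n).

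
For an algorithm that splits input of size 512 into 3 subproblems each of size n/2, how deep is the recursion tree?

For divide and conquer with division factor 2:

Problem sizes at each level:
Level 0: 512
Level 1: 256
Level 2: 128
Level 3: 64
Level 4: 32
Level 5: 16
Level 6: 8
Level 7: 4
Level 8: 2
Level 9: 1

The root is level 0 and the size-1 base case is level 9 (the tree spans levels 0 through 9, i.e. 10 levels counting the root), so the depth is the number of divisions: log_2(512) = 9

The recursion tree depth is log_2(512) = 9. At each level, the problem size is divided by 2, so it takes 9 divisions to reduce to a base case of size 1. The algorithm makes 3 recursive calls at each level.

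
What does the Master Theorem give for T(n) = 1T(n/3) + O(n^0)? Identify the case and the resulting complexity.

Master Theorem for T(n) = 1T(n/3) + O(n^0):

a = 1, b = 3, c = 0
log_b(a) = log_3(1) = 0.0000

Case 2: c = 0 = log_3(1) = 0.0000
T(n) = O(n^0 log n) = O(log n)

For T(n) = 1T(n/3) + O(n^0): log_3(1) = 0.0000. This is Case 2 of the Master Theorem (c = log_b(a), equal work at all levels), giving O(log n).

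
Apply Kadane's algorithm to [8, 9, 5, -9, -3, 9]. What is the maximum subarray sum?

Using Kadane's algorithm on [8, 9, 5, -9, -3, 9]:

Scanning through the array:
Position 1 (value 9): max_ending_here = 17, max_so_far = 17
Position 2 (value 5): max_ending_here = 22, max_so_far = 22
Position 3 (value -9): max_ending_here = 13, max_so_far = 22
Position 4 (value -3): max_ending_here = 10, max_so_far = 22
Position 5 (value 9): max_ending_here = 19, max_so_far = 22

Maximum subarray: [8, 9, 5]
Maximum sum: 22

The maximum subarray is [8, 9, 5] with sum 22. This subarray runs from index 0 to index 2.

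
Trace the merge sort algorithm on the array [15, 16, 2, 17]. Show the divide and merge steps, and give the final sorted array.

Merge sort trace:

Split: [15, 16, 2, 17] -> [15, 16] and [2, 17]
  Split: [15, 16] -> [15] and [16]
  Merge: [15] + [16] -> [15, 16]
  Split: [2, 17] -> [2] and [17]
  Merge: [2] + [17] -> [2, 17]
Merge: [15, 16] + [2, 17] -> [2, 15, 16, 17]

Final sorted array: [2, 15, 16, 17]

The merge sort proceeds by recursively splitting the array and merging sorted halves.
After all merges, the sorted array is [2, 15, 16, 17].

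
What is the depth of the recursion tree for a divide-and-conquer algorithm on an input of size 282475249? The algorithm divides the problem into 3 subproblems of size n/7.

For divide and conquer with division factor 7:

Problem sizes at each level:
Level 0: 282475249
Level 1: 40353607
Level 2: 5764801
Level 3: 823543
Level 4: 117649
Level 5: 16807
Level 6: 2401
Level 7: 343
Level 8: 49
Level 9: 7
Level 10: 1

The root is level 0 and the size-1 base case is level 10 (the tree spans levels 0 through 10, i.e. 11 levels counting the root), so the depth is the number of divisions: log_7(282475249) = 10

The recursion tree depth is log_7(282475249) = 10. At each level, the problem size is divided by 7, so it takes 10 divisions to reduce to a base case of size 1. The algorithm makes 3 recursive calls at each level.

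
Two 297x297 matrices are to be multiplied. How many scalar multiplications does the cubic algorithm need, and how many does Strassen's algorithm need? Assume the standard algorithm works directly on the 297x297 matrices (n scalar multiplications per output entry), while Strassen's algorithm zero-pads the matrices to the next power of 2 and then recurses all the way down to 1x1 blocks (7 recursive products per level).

Matrix multiplication for 297x297 matrices:

Strassen's algorithm requires power-of-2 dimensions. Pad 297x297 to 512x512 (next power of 2).

Standard algorithm: 297^3 = 26198073 multiplications
Strassen's algorithm: 7^(log2(512)) = 7^9 = 40353607 multiplications
Difference: 26198073 - 40353607 = -14155534 (Strassen uses MORE here due to padding overhead — for small or just-over-power-of-2 n, padding can outweigh the per-level savings)

Standard: 26198073 multiplications (297^3). Strassen: 40353607 multiplications (7^9, after padding to 512x512). Strassen reduces 8 recursive multiplications to 7 at each level.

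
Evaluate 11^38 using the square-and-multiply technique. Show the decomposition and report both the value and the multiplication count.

Computing 11^38 by squaring (build up from 11^1; each line after the first costs one multiplication):

11^1 = 11
11^2 = (11^1)^2 = 11^2 = 121
11^4 = (11^2)^2 = 121^2 = 14641
11^8 = (11^4)^2 = 14641^2 = 214358881
11^9 = 11 * 11^8 = 11 * 214358881 = 2357947691
11^18 = (11^9)^2 = 2357947691^2 = 5559917313492231481
11^19 = 11 * 11^18 = 11 * 5559917313492231481 = 61159090448414546291
11^38 = (11^19)^2 = 61159090448414546291^2 = 3740434344477351388916475705363381856681

Result: 3740434344477351388916475705363381856681
Multiplications needed: 7 (7 lines after 11^1)

11^38 = 3740434344477351388916475705363381856681. Using exponentiation by squaring, this requires 7 multiplications. The key idea: if the exponent is even, square the half-power; if odd, multiply by the base once.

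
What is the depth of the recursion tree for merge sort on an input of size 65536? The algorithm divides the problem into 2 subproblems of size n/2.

For divide and conquer with division factor 2:

Problem sizes at each level:
Level 0: 65536
Level 1: 32768
Level 2: 16384
Level 3: 8192
Level 4: 4096
Level 5: 2048
Level 6: 1024
Level 7: 512
Level 8: 256
Level 9: 128
Level 10: 64
Level 11: 32
Level 12: 16
Level 13: 8
Level 14: 4
Level 15: 2
Level 16: 1

The root is level 0 and the size-1 base case is level 16 (the tree spans levels 0 through 16, i.e. 17 levels counting the root), so the depth is the number of divisions: log_2(65536) = 16

The recursion tree depth is log_2(65536) = 16. At each level, the problem size is divided by 2, so it takes 16 divisions to reduce to a base case of size 1. The algorithm makes 2 recursive calls at each level.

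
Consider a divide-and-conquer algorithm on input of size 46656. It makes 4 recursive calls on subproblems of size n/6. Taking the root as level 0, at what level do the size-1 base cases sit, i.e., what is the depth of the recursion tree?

For divide and conquer with division factor 6:

Problem sizes at each level:
Level 0: 46656
Level 1: 7776
Level 2: 1296
Level 3: 216
Level 4: 36
Level 5: 6
Level 6: 1

The root is level 0 and the size-1 base case is level 6 (the tree spans levels 0 through 6, i.e. 7 levels counting the root), so the depth is the number of divisions: log_6(46656) = 6

The recursion tree depth is log_6(46656) = 6. At each level, the problem size is divided by 6, so it takes 6 divisions to reduce to a base case of size 1. The algorithm makes 4 recursive calls at each level.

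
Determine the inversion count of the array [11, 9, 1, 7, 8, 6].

Finding inversions in [11, 9, 1, 7, 8, 6]:

(0, 1): arr[0]=11 > arr[1]=9
(0, 2): arr[0]=11 > arr[2]=1
(0, 3): arr[0]=11 > arr[3]=7
(0, 4): arr[0]=11 > arr[4]=8
(0, 5): arr[0]=11 > arr[5]=6
(1, 2): arr[1]=9 > arr[2]=1
(1, 3): arr[1]=9 > arr[3]=7
(1, 4): arr[1]=9 > arr[4]=8
(1, 5): arr[1]=9 > arr[5]=6
(3, 5): arr[3]=7 > arr[5]=6
(4, 5): arr[4]=8 > arr[5]=6

Total inversions: 11

The array has 11 inversion(s): (0,1), (0,2), (0,3), (0,4), (0,5), (1,2), (1,3), (1,4), (1,5), (3,5), (4,5). Each pair (i,j) satisfies i < j and arr[i] > arr[j].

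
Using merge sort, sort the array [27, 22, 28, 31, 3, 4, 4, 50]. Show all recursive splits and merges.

Merge sort trace:

Split: [27, 22, 28, 31, 3, 4, 4, 50] -> [27, 22, 28, 31] and [3, 4, 4, 50]
  Split: [27, 22, 28, 31] -> [27, 22] and [28, 31]
    Split: [27, 22] -> [27] and [22]
    Merge: [27] + [22] -> [22, 27]
    Split: [28, 31] -> [28] and [31]
    Merge: [28] + [31] -> [28, 31]
  Merge: [22, 27] + [28, 31] -> [22, 27, 28, 31]
  Split: [3, 4, 4, 50] -> [3, 4] and [4, 50]
    Split: [3, 4] -> [3] and [4]
    Merge: [3] + [4] -> [3, 4]
    Split: [4, 50] -> [4] and [50]
    Merge: [4] + [50] -> [4, 50]
  Merge: [3, 4] + [4, 50] -> [3, 4, 4, 50]
Merge: [22, 27, 28, 31] + [3, 4, 4, 50] -> [3, 4, 4, 22, 27, 28, 31, 50]

Final sorted array: [3, 4, 4, 22, 27, 28, 31, 50]

The merge sort proceeds by recursively splitting the array and merging sorted halves.
After all merges, the sorted array is [3, 4, 4, 22, 27, 28, 31, 50].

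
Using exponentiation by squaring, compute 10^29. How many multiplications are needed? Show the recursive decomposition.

Computing 10^29 by squaring (build up from 10^1; each line after the first costs one multiplication):

10^1 = 10
10^2 = (10^1)^2 = 10^2 = 100
10^3 = 10 * 10^2 = 10 * 100 = 1000
10^6 = (10^3)^2 = 1000^2 = 1000000
10^7 = 10 * 10^6 = 10 * 1000000 = 10000000
10^14 = (10^7)^2 = 10000000^2 = 100000000000000
10^28 = (10^14)^2 = 100000000000000^2 = 10000000000000000000000000000
10^29 = 10 * 10^28 = 10 * 10000000000000000000000000000 = 100000000000000000000000000000

Result: 100000000000000000000000000000
Multiplications needed: 7 (7 lines after 10^1)

10^29 = 100000000000000000000000000000. Using exponentiation by squaring, this requires 7 multiplications. The key idea: if the exponent is even, square the half-power; if odd, multiply by the base once.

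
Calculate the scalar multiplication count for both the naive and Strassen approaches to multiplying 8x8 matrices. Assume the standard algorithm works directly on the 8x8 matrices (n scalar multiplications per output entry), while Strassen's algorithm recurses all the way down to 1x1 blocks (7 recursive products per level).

Matrix multiplication for 8x8 matrices:

Standard algorithm: 8^3 = 512 multiplications
Strassen's algorithm: 7^(log2(8)) = 7^3 = 343 multiplications
Savings: 512 - 343 = 169 multiplications

Standard: 512 multiplications (8^3). Strassen: 343 multiplications (7^3). Strassen reduces 8 recursive multiplications to 7 at each level.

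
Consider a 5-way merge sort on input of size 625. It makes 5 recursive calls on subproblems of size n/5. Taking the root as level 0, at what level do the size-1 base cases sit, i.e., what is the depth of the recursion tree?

For divide and conquer with division factor 5:

Problem sizes at each level:
Level 0: 625
Level 1: 125
Level 2: 25
Level 3: 5
Level 4: 1

The root is level 0 and the size-1 base case is level 4 (the tree spans levels 0 through 4, i.e. 5 levels counting the root), so the depth is the number of divisions: log_5(625) = 4

The recursion tree depth is log_5(625) = 4. At each level, the problem size is divided by 5, so it takes 4 divisions to reduce to a base case of size 1. The algorithm makes 5 recursive calls at each level.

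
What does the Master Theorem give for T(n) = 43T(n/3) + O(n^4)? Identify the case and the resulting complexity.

Master Theorem for T(n) = 43T(n/3) + O(n^4):

a = 43, b = 3, c = 4
log_b(a) = log_3(43) = 3.4236

Case 3: c = 4 > log_3(43) = 3.4236
T(n) = O(n^4) = O(n^4)

For T(n) = 43T(n/3) + O(n^4): log_3(43) = 3.4236. This is Case 3 of the Master Theorem (c > log_b(a), work dominated by root), giving O(n^4).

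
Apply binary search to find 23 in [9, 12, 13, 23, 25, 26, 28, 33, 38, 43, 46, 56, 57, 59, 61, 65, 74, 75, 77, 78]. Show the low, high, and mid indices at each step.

Binary search for 23 in [9, 12, 13, 23, 25, 26, 28, 33, 38, 43, 46, 56, 57, 59, 61, 65, 74, 75, 77, 78]:

lo=0, hi=19, mid=9, arr[mid]=43 -> 43 > 23, search left half
lo=0, hi=8, mid=4, arr[mid]=25 -> 25 > 23, search left half
lo=0, hi=3, mid=1, arr[mid]=12 -> 12 < 23, search right half
lo=2, hi=3, mid=2, arr[mid]=13 -> 13 < 23, search right half
lo=3, hi=3, mid=3, arr[mid]=23 -> Found target at index 3!

Binary search finds 23 at index 3 after 5 comparisons. The search repeatedly halves the search space by comparing with the middle element.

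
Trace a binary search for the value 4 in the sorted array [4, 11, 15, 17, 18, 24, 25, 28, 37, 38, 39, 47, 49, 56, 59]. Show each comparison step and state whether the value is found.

Binary search for 4 in [4, 11, 15, 17, 18, 24, 25, 28, 37, 38, 39, 47, 49, 56, 59]:

lo=0, hi=14, mid=7, arr[mid]=28 -> 28 > 4, search left half
lo=0, hi=6, mid=3, arr[mid]=17 -> 17 > 4, search left half
lo=0, hi=2, mid=1, arr[mid]=11 -> 11 > 4, search left half
lo=0, hi=0, mid=0, arr[mid]=4 -> Found target at index 0!

Binary search finds 4 at index 0 after 4 comparisons. The search repeatedly halves the search space by comparing with the middle element.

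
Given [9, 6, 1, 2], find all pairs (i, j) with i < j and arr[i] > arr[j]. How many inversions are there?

Finding inversions in [9, 6, 1, 2]:

(0, 1): arr[0]=9 > arr[1]=6
(0, 2): arr[0]=9 > arr[2]=1
(0, 3): arr[0]=9 > arr[3]=2
(1, 2): arr[1]=6 > arr[2]=1
(1, 3): arr[1]=6 > arr[3]=2

Total inversions: 5

The array has 5 inversion(s): (0,1), (0,2), (0,3), (1,2), (1,3). Each pair (i,j) satisfies i < j and arr[i] > arr[j].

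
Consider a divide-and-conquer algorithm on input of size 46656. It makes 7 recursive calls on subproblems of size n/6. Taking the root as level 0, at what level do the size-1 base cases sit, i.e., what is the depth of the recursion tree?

For divide and conquer with division factor 6:

Problem sizes at each level:
Level 0: 46656
Level 1: 7776
Level 2: 1296
Level 3: 216
Level 4: 36
Level 5: 6
Level 6: 1

The root is level 0 and the size-1 base case is level 6 (the tree spans levels 0 through 6, i.e. 7 levels counting the root), so the depth is the number of divisions: log_6(46656) = 6

The recursion tree depth is log_6(46656) = 6. At each level, the problem size is divided by 6, so it takes 6 divisions to reduce to a base case of size 1. The algorithm makes 7 recursive calls at each level.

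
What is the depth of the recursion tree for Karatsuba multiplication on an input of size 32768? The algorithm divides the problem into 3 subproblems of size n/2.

For divide and conquer with division factor 2:

Problem sizes at each level:
Level 0: 32768
Level 1: 16384
Level 2: 8192
Level 3: 4096
Level 4: 2048
Level 5: 1024
Level 6: 512
Level 7: 256
Level 8: 128
Level 9: 64
Level 10: 32
Level 11: 16
Level 12: 8
Level 13: 4
Level 14: 2
Level 15: 1

The root is level 0 and the size-1 base case is level 15 (the tree spans levels 0 through 15, i.e. 16 levels counting the root), so the depth is the number of divisions: log_2(32768) = 15

The recursion tree depth is log_2(32768) = 15. At each level, the problem size is divided by 2, so it takes 15 divisions to reduce to a base case of size 1. The algorithm makes 3 recursive calls at each level.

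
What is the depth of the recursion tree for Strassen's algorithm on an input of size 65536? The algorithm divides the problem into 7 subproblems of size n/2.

For divide and conquer with division factor 2:

Problem sizes at each level:
Level 0: 65536
Level 1: 32768
Level 2: 16384
Level 3: 8192
Level 4: 4096
Level 5: 2048
Level 6: 1024
Level 7: 512
Level 8: 256
Level 9: 128
Level 10: 64
Level 11: 32
Level 12: 16
Level 13: 8
Level 14: 4
Level 15: 2
Level 16: 1

The root is level 0 and the size-1 base case is level 16 (the tree spans levels 0 through 16, i.e. 17 levels counting the root), so the depth is the number of divisions: log_2(65536) = 16

The recursion tree depth is log_2(65536) = 16. At each level, the problem size is divided by 2, so it takes 16 divisions to reduce to a base case of size 1. The algorithm makes 7 recursive calls at each level.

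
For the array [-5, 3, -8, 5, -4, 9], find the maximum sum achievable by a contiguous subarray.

Using Kadane's algorithm on [-5, 3, -8, 5, -4, 9]:

Scanning through the array:
Position 1 (value 3): max_ending_here = 3, max_so_far = 3
Position 2 (value -8): max_ending_here = -5, max_so_far = 3
Position 3 (value 5): max_ending_here = 5, max_so_far = 5
Position 4 (value -4): max_ending_here = 1, max_so_far = 5
Position 5 (value 9): max_ending_here = 10, max_so_far = 10

Maximum subarray: [5, -4, 9]
Maximum sum: 10

The maximum subarray is [5, -4, 9] with sum 10. This subarray runs from index 3 to index 5.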